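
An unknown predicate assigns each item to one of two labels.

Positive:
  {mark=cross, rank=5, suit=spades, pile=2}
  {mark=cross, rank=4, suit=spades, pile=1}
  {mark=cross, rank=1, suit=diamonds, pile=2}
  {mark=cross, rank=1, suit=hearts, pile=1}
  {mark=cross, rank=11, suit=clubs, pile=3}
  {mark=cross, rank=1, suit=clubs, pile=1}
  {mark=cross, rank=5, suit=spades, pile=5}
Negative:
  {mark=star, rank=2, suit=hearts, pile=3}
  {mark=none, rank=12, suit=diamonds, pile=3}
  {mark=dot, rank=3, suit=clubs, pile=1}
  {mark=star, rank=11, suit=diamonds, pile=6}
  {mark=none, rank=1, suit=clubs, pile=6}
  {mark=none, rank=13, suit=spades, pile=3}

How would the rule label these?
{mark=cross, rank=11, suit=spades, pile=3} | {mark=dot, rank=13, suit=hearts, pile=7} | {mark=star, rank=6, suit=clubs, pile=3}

Positive, Negative, Negative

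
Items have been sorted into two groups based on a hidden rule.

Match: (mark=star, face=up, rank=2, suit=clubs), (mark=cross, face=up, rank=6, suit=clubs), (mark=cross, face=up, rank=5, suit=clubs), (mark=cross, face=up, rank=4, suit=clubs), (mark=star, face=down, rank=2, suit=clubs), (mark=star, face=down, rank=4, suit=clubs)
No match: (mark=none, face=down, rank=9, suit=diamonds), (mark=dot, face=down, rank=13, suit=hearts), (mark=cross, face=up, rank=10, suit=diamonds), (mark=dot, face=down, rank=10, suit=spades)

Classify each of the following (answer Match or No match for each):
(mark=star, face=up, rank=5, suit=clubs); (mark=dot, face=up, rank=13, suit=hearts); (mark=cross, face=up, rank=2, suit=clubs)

The distinguishing property — suit is clubs — holds for all the 'Match' cases and none of the 'No match' cases.
Match: (mark=star, face=up, rank=5, suit=clubs), since suit is clubs. No match: (mark=dot, face=up, rank=13, suit=hearts), since suit is hearts. Match: (mark=cross, face=up, rank=2, suit=clubs), since suit is clubs.

Match, No match, Match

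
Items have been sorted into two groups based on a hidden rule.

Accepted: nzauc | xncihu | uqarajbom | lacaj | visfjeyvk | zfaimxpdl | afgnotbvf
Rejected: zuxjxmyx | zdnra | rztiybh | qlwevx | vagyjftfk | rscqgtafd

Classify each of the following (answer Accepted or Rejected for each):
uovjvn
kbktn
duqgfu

Accepted, Rejected, Accepted

The simplest hypothesis consistent with all the labels is: has ≥ 2 vowels.
uovjvn: 2 vowels, meets the rule → Accepted.
kbktn: 0 vowels, fails the rule → Rejected.
duqgfu: 2 vowels, meets the rule → Accepted.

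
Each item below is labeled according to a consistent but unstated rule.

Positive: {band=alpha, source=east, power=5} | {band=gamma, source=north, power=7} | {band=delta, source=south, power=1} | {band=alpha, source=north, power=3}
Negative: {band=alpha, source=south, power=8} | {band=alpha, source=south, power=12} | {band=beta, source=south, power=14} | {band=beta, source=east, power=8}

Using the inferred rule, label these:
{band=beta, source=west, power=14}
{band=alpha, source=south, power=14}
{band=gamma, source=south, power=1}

Negative, Negative, Positive

The simplest hypothesis consistent with all the labels is: power ≤ 7.
{band=beta, source=west, power=14}: power = 14 — fails the rule, so Negative. {band=alpha, source=south, power=14}: power = 14 — fails the rule, so Negative. {band=gamma, source=south, power=1}: power = 1 — satisfies this, so Positive.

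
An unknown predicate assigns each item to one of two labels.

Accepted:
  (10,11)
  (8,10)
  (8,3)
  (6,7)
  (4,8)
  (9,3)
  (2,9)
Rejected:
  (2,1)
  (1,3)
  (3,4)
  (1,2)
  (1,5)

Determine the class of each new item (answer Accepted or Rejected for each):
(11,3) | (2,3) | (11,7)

The classifier is using: sum ≥ 11.
Accepted: (11,3), since 11+3 = 14. Rejected: (2,3), since 2+3 = 5. Accepted: (11,7), since 11+7 = 18.

Accepted, Rejected, Accepted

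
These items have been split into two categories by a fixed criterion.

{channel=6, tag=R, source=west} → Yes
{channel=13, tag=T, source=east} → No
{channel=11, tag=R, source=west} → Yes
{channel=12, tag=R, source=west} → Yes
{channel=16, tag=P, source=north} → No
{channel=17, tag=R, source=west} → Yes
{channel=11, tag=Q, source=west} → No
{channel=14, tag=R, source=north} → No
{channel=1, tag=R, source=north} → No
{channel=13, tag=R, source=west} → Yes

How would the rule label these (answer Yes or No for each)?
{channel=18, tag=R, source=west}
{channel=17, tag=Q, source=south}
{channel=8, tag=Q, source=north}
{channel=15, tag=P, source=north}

The pattern is that an item is 'Yes' exactly when: source is west AND tag is R.
{channel=18, tag=R, source=west}: source is west, tag is R, has this property → Yes.
{channel=17, tag=Q, source=south}: source is south, tag is Q, does not pass → No.
{channel=8, tag=Q, source=north}: source is north, tag is Q, does not pass → No.
{channel=15, tag=P, source=north}: source is north, tag is P, does not pass → No.

Yes, No, No, No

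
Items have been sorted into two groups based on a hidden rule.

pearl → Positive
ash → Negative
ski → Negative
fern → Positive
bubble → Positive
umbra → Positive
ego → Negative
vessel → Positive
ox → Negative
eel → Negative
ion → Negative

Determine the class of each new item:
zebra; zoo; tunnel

Positive, Negative, Positive

The common property of the 'Positive' items is: length ≥ 4. No 'Negative' item has it.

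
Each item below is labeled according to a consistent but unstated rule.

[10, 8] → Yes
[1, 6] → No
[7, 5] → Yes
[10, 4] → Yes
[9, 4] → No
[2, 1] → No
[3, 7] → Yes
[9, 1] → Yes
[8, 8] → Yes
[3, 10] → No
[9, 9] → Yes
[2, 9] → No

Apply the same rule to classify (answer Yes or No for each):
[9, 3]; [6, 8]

Yes, Yes

Looking at the examples, the only property every 'Yes' case has and every 'No' case lacks is: sum is even.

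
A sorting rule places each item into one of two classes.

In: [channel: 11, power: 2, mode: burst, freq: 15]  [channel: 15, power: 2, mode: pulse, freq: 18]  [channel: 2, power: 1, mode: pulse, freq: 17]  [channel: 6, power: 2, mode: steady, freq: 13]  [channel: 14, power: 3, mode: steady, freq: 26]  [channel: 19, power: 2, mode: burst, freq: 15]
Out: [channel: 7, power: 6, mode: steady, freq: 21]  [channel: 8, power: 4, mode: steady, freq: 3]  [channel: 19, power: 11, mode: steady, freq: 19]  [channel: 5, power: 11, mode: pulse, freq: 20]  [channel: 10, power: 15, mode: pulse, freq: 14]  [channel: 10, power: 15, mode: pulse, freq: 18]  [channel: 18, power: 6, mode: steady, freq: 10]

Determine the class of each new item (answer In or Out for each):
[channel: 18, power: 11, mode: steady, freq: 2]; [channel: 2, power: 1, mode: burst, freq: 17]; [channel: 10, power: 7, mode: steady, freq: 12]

Out, In, Out

The rule appears to be: power ≤ 3.
[channel: 18, power: 11, mode: steady, freq: 2] — power = 11, hence Out. [channel: 2, power: 1, mode: burst, freq: 17] — power = 1, hence In. [channel: 10, power: 7, mode: steady, freq: 12] — power = 7, hence Out.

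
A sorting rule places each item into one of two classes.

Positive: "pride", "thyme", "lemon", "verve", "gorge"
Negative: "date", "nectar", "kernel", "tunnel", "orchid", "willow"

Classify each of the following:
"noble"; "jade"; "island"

One predicate separates the groups cleanly: odd length.
"noble": length 5 — fits, so Positive. "jade": length 4 — does not fit, so Negative. "island": length 6 — does not fit, so Negative.

Positive, Negative, Negative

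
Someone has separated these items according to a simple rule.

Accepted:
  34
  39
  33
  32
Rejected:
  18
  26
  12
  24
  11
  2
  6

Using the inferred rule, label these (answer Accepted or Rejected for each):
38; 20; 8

'Accepted' ⟺ at least 32.
38: 38 ≥ 32, matches → Accepted.
20: 20 < 32, doesn't match → Rejected.
8: 8 < 32, doesn't match → Rejected.

Accepted, Rejected, Rejected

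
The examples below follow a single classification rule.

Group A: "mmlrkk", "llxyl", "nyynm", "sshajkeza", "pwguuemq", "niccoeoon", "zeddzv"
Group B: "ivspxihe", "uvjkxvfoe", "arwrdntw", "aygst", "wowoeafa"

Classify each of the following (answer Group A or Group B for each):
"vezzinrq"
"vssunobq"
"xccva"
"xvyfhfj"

A rule that fits every label: has a double letter — true of each 'Group A' example, false of each 'Group B' one.
"vezzinrq" → 'zz' doubled → Group A. "vssunobq" → 'ss' doubled → Group A. "xccva" → 'cc' doubled → Group A. "xvyfhfj" → no doubled letter → Group B.

Group A, Group A, Group A, Group B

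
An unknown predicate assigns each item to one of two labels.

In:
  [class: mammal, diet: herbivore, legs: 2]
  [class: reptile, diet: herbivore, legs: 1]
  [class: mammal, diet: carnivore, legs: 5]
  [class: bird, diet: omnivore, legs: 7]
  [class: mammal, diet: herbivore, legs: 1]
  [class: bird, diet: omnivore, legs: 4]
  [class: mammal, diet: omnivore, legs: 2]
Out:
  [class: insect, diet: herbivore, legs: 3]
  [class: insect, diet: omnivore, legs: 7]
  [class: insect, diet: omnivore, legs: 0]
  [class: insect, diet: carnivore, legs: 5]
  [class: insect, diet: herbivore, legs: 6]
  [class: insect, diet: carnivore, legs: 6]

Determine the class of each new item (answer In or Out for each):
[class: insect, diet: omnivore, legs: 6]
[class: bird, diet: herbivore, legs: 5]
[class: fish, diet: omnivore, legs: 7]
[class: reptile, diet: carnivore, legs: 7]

Out, In, In, In

Checking candidate rules against both groups, what survives is: class is not insect.
[class: insect, diet: omnivore, legs: 6]: class is insect — fails the rule, so Out. [class: bird, diet: herbivore, legs: 5]: class is bird — passes, so In. [class: fish, diet: omnivore, legs: 7]: class is fish — passes, so In. [class: reptile, diet: carnivore, legs: 7]: class is reptile — passes, so In.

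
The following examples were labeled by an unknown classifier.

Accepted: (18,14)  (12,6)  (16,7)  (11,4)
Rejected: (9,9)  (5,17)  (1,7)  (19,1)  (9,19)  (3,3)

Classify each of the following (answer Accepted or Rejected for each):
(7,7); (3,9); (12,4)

The pattern is that an item is 'Accepted' exactly when: product is even.
(7,7): 7·7 = 49, fails this test → Rejected. (3,9): 3·9 = 27, fails this test → Rejected. (12,4): 12·4 = 48, has this property → Accepted.

Rejected, Rejected, Accepted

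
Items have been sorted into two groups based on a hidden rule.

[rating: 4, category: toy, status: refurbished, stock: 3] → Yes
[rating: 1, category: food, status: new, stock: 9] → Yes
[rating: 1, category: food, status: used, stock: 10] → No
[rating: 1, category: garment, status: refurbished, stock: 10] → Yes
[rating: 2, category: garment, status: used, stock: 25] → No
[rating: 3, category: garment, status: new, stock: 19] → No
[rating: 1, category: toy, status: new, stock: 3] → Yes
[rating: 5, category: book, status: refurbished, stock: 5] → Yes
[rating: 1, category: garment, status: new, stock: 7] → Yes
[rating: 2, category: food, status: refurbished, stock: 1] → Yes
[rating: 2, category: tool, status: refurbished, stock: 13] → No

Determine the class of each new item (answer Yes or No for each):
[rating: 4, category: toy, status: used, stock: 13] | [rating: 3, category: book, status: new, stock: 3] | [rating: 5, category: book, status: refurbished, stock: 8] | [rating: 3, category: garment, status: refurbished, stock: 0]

Rule: status is not used AND stock ≤ 10. This holds for each 'Yes' example and fails for each 'No' one.
[rating: 4, category: toy, status: used, stock: 13]: No (status is used, stock = 13). [rating: 3, category: book, status: new, stock: 3]: Yes (status is new, stock = 3). [rating: 5, category: book, status: refurbished, stock: 8]: Yes (status is refurbished, stock = 8). [rating: 3, category: garment, status: refurbished, stock: 0]: Yes (status is refurbished, stock = 0).

No, Yes, Yes, Yes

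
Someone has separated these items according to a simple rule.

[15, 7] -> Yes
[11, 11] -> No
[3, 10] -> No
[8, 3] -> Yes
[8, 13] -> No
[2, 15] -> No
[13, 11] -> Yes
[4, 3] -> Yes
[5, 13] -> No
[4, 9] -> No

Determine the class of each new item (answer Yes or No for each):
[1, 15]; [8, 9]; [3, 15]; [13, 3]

No, No, No, Yes

Checking candidate rules against both groups, what survives is: first > second.
[1, 15] — 1 < 15, hence No. [8, 9] — 8 < 9, hence No. [3, 15] — 3 < 15, hence No. [13, 3] — 13 > 3, hence Yes.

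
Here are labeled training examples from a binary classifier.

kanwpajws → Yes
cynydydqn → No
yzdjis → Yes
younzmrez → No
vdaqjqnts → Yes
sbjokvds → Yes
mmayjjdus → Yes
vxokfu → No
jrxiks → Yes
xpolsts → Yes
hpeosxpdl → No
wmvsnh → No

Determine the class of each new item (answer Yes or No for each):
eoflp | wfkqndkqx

No, No

Comparing the two groups points to one rule — ends with 's'.
eoflp → ends with 'p' → No.
wfkqndkqx → ends with 'x' → No.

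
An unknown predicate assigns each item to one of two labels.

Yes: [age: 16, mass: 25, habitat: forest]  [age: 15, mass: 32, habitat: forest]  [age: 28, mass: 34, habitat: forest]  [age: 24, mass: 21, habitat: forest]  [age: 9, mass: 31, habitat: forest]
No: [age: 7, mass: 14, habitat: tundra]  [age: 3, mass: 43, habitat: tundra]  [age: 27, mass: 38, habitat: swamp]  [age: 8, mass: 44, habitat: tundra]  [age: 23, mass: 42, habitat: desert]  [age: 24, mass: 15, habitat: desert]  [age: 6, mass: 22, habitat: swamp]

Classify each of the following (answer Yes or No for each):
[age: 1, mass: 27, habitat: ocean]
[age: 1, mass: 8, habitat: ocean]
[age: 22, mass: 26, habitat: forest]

No, No, Yes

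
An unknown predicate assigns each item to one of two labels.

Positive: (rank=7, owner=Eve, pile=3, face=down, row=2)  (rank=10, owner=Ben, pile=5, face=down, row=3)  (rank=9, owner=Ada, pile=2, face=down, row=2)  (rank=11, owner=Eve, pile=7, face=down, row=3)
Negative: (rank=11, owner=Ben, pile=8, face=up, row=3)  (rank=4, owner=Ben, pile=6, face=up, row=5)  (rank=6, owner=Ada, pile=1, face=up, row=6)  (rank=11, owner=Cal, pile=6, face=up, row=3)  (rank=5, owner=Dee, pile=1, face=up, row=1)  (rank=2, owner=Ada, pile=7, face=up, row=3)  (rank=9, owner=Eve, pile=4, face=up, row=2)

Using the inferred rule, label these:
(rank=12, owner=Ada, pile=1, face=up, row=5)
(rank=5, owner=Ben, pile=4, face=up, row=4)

The rule appears to be: face is down.

Negative, Negative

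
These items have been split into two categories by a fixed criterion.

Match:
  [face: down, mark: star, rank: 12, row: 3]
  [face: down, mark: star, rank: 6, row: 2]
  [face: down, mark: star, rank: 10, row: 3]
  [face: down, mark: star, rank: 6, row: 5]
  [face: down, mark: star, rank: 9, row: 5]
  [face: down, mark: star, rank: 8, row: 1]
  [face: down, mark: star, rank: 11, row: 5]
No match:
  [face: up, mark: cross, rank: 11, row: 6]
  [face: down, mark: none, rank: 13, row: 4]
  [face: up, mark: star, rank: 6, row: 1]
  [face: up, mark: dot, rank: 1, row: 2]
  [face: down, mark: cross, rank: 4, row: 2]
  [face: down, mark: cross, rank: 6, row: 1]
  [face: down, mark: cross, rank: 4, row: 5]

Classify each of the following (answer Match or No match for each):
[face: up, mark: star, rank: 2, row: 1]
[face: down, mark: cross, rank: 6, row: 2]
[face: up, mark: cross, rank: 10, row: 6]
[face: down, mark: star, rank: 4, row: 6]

The rule appears to be: mark is star AND face is down.
[face: up, mark: star, rank: 2, row: 1]: mark is star, face is up — does not pass, so No match.
[face: down, mark: cross, rank: 6, row: 2]: mark is cross, face is down — does not pass, so No match.
[face: up, mark: cross, rank: 10, row: 6]: mark is cross, face is up — does not pass, so No match.
[face: down, mark: star, rank: 4, row: 6]: mark is star, face is down — qualifies, so Match.

No match, No match, No match, Match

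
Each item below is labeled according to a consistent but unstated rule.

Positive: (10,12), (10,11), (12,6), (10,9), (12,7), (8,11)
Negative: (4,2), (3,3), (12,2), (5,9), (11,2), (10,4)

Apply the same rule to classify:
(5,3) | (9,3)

Every 'Positive' example satisfies: sum ≥ 18. None of the 'Negative' examples do.
(5,3): 5+3 = 8, fails the rule → Negative.
(9,3): 9+3 = 12, fails the rule → Negative.

Negative, Negative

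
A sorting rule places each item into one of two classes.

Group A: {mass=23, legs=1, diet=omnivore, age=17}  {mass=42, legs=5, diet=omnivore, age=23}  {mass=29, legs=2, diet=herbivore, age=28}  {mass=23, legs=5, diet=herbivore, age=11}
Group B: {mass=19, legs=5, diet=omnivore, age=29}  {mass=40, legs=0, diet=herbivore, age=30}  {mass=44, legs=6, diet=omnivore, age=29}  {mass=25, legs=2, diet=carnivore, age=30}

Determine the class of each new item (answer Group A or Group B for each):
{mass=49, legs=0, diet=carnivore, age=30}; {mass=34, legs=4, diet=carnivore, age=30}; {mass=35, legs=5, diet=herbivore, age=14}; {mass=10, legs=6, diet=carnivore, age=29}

One predicate separates the groups cleanly: age ≤ 28.
{mass=49, legs=0, diet=carnivore, age=30}: age = 30, doesn't qualify → Group B.
{mass=34, legs=4, diet=carnivore, age=30}: age = 30, doesn't qualify → Group B.
{mass=35, legs=5, diet=herbivore, age=14}: age = 14, passes → Group A.
{mass=10, legs=6, diet=carnivore, age=29}: age = 29, doesn't qualify → Group B.

Group B, Group B, Group A, Group B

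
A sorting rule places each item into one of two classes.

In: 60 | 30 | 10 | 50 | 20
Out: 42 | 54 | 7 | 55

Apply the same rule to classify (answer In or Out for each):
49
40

All 'In' examples share one property — multiple of 10 — and every 'Out' example lacks it.
49 → 49 = 10·4 + 9 → Out. 40 → 40 = 10·4 → In.

Out, In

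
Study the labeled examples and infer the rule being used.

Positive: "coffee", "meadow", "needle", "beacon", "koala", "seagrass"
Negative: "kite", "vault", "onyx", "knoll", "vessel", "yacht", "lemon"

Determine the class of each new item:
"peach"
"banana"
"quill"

Negative, Positive, Negative

The classifier is using: has ≥ 3 vowels.
"peach" — 2 vowels, hence Negative. "banana" — 3 vowels, hence Positive. "quill" — 2 vowels, hence Negative.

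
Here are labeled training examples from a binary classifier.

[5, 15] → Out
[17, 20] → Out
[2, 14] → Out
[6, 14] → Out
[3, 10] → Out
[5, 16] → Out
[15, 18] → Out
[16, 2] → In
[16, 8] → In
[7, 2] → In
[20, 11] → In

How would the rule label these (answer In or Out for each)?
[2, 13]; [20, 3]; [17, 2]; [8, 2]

Out, In, In, In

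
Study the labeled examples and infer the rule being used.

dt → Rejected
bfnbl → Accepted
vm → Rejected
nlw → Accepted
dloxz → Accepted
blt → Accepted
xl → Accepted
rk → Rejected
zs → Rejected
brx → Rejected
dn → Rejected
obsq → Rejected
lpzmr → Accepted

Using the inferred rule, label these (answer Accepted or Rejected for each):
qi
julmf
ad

The rule appears to be: contains 'l'.
qi: no 'l' — fails this test, so Rejected.
julmf: has 'l' — checks out, so Accepted.
ad: no 'l' — fails this test, so Rejected.

Rejected, Accepted, Rejected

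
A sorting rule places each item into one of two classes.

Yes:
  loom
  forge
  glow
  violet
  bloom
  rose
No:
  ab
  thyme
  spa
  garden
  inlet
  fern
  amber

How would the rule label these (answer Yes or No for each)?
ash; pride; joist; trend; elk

Checking candidate rules against both groups, what survives is: contains 'o'.
ash: no 'o' — fails this test, so No.
pride: no 'o' — fails this test, so No.
joist: has 'o' — has this property, so Yes.
trend: no 'o' — fails this test, so No.
elk: no 'o' — fails this test, so No.

No, No, Yes, No, No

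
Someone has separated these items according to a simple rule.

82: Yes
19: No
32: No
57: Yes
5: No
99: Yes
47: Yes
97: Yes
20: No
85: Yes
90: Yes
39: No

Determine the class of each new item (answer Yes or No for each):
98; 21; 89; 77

The rule appears to be: at least 47.
98 → 98 ≥ 47 → Yes. 21 → 21 < 47 → No. 89 → 89 ≥ 47 → Yes. 77 → 77 ≥ 47 → Yes.

Yes, No, Yes, Yes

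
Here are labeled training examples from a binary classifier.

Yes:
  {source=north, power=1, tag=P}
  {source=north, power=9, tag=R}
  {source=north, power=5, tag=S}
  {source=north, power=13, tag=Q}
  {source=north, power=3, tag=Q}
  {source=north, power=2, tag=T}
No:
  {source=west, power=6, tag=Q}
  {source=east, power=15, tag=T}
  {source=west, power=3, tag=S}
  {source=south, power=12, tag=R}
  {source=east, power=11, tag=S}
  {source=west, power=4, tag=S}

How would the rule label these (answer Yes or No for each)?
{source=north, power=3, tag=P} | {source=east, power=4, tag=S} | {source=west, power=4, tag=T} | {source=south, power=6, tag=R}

Comparing the two groups points to one rule — source is north.
{source=north, power=3, tag=P}: source is north — qualifies, so Yes. {source=east, power=4, tag=S}: source is east — doesn't qualify, so No. {source=west, power=4, tag=T}: source is west — doesn't qualify, so No. {source=south, power=6, tag=R}: source is south — doesn't qualify, so No.

Yes, No, No, No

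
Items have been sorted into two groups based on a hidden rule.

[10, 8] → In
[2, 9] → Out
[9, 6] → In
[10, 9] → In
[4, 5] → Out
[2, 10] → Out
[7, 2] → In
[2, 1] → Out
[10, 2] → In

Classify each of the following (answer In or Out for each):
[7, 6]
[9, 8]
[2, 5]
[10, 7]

Rule: first ≥ 5. This holds for each 'In' example and fails for each 'Out' one.

In, In, Out, In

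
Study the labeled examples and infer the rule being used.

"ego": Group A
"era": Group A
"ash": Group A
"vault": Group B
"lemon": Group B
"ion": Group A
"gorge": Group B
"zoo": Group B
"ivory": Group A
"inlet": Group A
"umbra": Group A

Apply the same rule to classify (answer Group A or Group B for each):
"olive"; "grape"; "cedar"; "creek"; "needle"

Group A, Group B, Group B, Group B, Group B

Rule: starts with a vowel. This holds for each 'Group A' example and fails for each 'Group B' one.
"olive": starts with 'o' — satisfies this, so Group A. "grape": starts with 'g' — lacks this property, so Group B. "cedar": starts with 'c' — lacks this property, so Group B. "creek": starts with 'c' — lacks this property, so Group B. "needle": starts with 'n' — lacks this property, so Group B.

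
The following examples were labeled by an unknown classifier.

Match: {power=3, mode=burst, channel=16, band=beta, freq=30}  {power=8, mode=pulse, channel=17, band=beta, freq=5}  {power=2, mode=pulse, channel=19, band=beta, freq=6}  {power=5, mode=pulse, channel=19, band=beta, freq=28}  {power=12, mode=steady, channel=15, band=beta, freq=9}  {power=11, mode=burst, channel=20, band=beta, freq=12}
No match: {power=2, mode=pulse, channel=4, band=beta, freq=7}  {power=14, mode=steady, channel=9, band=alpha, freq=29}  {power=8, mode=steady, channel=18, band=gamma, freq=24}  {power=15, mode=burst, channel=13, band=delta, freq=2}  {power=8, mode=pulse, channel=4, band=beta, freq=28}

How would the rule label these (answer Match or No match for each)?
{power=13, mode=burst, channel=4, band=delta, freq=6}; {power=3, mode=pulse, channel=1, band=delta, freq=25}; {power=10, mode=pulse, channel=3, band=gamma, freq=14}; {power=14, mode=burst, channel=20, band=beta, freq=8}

No match, No match, No match, Match

One predicate separates the groups cleanly: band is beta AND channel ≥ 9.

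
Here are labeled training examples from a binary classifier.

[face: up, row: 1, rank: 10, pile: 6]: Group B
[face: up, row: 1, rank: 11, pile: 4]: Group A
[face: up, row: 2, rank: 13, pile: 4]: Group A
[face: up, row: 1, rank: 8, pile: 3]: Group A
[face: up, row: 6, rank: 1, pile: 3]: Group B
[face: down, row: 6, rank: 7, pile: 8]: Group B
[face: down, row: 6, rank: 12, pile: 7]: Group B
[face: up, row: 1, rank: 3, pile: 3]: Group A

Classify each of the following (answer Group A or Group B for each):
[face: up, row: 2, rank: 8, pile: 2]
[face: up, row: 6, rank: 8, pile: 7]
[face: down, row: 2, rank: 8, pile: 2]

Group A, Group B, Group A

The distinguishing property — pile ≤ 4 AND row ≤ 2 — holds for all the 'Group A' cases and none of the 'Group B' cases.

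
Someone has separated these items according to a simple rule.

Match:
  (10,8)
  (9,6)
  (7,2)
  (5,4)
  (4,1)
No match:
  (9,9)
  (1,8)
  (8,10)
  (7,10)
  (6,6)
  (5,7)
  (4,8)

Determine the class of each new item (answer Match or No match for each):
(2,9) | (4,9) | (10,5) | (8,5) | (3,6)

No match, No match, Match, Match, No match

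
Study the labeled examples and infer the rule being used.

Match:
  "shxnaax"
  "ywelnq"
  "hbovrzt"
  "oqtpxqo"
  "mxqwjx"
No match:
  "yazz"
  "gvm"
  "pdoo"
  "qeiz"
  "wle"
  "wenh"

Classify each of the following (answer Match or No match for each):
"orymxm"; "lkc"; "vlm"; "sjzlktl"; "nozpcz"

The classifier is using: length ≥ 6.
Match: "orymxm", since length 6.
No match: "lkc", since length 3.
No match: "vlm", since length 3.
Match: "sjzlktl", since length 7.
Match: "nozpcz", since length 6.

Match, No match, No match, Match, Match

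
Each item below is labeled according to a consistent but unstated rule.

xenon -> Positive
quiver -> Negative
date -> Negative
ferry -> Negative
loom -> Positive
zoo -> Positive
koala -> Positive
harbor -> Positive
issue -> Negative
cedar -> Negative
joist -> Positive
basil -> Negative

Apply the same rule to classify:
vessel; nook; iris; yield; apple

Negative, Positive, Negative, Negative, Negative

The common property of the 'Positive' items is: contains 'o'. No 'Negative' item has it.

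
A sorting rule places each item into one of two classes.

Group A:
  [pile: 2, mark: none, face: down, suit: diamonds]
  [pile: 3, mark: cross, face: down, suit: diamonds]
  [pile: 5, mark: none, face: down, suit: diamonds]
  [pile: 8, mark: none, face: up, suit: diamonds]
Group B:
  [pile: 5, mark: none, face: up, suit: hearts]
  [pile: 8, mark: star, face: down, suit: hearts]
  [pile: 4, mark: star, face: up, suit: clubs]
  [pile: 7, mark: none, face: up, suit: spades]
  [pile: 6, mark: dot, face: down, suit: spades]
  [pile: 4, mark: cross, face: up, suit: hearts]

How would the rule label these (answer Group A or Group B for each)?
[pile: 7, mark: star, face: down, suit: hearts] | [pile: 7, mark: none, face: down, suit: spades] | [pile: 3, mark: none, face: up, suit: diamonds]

Group B, Group B, Group A

The common property of the 'Group A' items is: suit is diamonds. No 'Group B' item has it.
[pile: 7, mark: star, face: down, suit: hearts] → suit is hearts → Group B. [pile: 7, mark: none, face: down, suit: spades] → suit is spades → Group B. [pile: 3, mark: none, face: up, suit: diamonds] → suit is diamonds → Group A.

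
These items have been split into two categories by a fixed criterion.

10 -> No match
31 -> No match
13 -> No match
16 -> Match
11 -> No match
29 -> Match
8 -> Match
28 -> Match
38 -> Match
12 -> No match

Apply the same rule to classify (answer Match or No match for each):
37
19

Match, Match

The pattern is that an item is 'Match' exactly when: digit sum ≥ 5.
37 → digit sum 3+7 = 10 → Match.
19 → digit sum 1+9 = 10 → Match.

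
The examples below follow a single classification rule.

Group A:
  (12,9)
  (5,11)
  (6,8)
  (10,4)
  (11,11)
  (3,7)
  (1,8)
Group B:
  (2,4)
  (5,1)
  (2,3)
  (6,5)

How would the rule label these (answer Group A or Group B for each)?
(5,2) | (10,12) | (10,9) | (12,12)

A rule that fits every label: max ≥ 7 — true of each 'Group A' example, false of each 'Group B' one.
(5,2) → max 5 → Group B.
(10,12) → max 12 → Group A.
(10,9) → max 10 → Group A.
(12,12) → max 12 → Group A.

Group B, Group A, Group A, Group A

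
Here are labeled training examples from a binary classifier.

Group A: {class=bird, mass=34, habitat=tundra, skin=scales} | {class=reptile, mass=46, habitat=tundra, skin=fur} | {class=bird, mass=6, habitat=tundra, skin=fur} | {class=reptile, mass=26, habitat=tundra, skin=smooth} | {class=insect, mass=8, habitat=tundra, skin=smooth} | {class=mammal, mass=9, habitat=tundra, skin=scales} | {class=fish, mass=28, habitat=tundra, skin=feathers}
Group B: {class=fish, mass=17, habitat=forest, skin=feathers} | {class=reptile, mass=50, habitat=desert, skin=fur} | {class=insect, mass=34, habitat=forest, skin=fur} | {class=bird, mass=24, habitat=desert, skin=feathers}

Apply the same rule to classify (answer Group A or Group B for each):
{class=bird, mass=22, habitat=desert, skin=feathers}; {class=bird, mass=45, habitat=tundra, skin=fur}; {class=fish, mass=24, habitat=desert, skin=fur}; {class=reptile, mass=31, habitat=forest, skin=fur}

Group B, Group A, Group B, Group B

The common property of the 'Group A' items is: habitat is tundra. No 'Group B' item has it.
{class=bird, mass=22, habitat=desert, skin=feathers} — habitat is desert, hence Group B.
{class=bird, mass=45, habitat=tundra, skin=fur} — habitat is tundra, hence Group A.
{class=fish, mass=24, habitat=desert, skin=fur} — habitat is desert, hence Group B.
{class=reptile, mass=31, habitat=forest, skin=fur} — habitat is forest, hence Group B.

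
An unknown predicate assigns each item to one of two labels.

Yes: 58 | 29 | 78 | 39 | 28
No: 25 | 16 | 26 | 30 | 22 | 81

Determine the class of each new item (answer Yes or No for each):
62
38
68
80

No, Yes, Yes, No

The rule appears to be: digit sum ≥ 10.
No: 62, since digit sum 6+2 = 8. Yes: 38, since digit sum 3+8 = 11. Yes: 68, since digit sum 6+8 = 14. No: 80, since digit sum 8+0 = 8.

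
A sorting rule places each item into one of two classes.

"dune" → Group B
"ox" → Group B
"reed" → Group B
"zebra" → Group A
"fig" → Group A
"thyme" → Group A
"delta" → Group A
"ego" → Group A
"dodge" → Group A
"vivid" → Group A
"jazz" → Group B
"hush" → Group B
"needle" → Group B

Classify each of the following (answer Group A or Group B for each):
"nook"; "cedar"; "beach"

Comparing the two groups points to one rule — odd length.
"nook": length 4 — does not satisfy this, so Group B.
"cedar": length 5 — has this property, so Group A.
"beach": length 5 — has this property, so Group A.

Group B, Group A, Group A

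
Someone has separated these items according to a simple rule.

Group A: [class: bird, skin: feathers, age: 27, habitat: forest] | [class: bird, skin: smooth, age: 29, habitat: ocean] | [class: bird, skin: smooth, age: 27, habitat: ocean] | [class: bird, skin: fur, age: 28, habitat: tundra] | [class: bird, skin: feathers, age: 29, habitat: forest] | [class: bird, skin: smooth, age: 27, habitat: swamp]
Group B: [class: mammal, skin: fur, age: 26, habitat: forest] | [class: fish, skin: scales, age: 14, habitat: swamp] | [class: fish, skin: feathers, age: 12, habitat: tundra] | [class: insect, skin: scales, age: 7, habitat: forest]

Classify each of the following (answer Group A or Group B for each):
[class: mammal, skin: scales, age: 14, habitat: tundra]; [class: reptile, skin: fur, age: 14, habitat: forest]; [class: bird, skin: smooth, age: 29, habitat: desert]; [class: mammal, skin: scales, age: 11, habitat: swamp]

All 'Group A' examples share one property — class is bird — and every 'Group B' example lacks it.
[class: mammal, skin: scales, age: 14, habitat: tundra] — class is mammal, hence Group B.
[class: reptile, skin: fur, age: 14, habitat: forest] — class is reptile, hence Group B.
[class: bird, skin: smooth, age: 29, habitat: desert] — class is bird, hence Group A.
[class: mammal, skin: scales, age: 11, habitat: swamp] — class is mammal, hence Group B.

Group B, Group B, Group A, Group B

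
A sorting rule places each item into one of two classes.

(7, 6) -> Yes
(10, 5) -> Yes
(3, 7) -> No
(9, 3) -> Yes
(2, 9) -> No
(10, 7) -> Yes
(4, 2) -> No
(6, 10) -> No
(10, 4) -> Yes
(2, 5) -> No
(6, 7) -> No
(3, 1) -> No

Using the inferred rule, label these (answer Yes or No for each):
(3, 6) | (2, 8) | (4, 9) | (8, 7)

The classifier is using: first ≥ 7.
(3, 6) — first 3, hence No.
(2, 8) — first 2, hence No.
(4, 9) — first 4, hence No.
(8, 7) — first 8, hence Yes.

No, No, No, Yes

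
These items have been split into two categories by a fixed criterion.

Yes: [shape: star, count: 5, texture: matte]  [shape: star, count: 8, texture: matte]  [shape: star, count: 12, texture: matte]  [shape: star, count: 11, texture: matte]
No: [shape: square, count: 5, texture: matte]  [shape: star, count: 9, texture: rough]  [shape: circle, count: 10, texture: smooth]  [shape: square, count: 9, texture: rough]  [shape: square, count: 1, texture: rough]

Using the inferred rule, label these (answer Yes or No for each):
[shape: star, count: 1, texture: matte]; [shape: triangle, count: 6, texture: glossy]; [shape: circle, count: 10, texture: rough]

Rule: texture is matte AND shape is star. This holds for each 'Yes' example and fails for each 'No' one.

Yes, No, No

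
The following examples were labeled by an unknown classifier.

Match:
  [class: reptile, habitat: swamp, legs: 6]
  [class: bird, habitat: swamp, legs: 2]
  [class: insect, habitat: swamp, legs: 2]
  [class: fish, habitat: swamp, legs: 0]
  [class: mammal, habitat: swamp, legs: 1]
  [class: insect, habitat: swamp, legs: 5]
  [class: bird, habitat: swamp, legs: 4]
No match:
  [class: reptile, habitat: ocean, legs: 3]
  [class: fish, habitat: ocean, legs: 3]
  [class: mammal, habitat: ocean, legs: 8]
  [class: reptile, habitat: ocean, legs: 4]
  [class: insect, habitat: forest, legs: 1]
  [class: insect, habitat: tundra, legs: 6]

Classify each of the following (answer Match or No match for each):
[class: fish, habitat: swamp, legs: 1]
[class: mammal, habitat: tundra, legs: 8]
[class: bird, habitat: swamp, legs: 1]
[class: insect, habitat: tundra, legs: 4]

Match, No match, Match, No match

The common property of the 'Match' items is: habitat is swamp. No 'No match' item has it.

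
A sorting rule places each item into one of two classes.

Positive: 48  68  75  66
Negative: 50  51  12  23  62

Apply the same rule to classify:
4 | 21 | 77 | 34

Negative, Negative, Positive, Negative

'Positive' ⟺ digit sum ≥ 9.
4 — digit sum 4, hence Negative. 21 — digit sum 2+1 = 3, hence Negative. 77 — digit sum 7+7 = 14, hence Positive. 34 — digit sum 3+4 = 7, hence Negative.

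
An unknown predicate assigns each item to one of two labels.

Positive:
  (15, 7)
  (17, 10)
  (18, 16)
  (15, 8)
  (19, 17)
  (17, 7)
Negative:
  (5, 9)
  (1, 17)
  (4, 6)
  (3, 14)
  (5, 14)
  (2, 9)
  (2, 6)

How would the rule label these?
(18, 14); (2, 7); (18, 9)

The distinguishing property — first > second — holds for all the 'Positive' cases and none of the 'Negative' cases.

Positive, Negative, Positive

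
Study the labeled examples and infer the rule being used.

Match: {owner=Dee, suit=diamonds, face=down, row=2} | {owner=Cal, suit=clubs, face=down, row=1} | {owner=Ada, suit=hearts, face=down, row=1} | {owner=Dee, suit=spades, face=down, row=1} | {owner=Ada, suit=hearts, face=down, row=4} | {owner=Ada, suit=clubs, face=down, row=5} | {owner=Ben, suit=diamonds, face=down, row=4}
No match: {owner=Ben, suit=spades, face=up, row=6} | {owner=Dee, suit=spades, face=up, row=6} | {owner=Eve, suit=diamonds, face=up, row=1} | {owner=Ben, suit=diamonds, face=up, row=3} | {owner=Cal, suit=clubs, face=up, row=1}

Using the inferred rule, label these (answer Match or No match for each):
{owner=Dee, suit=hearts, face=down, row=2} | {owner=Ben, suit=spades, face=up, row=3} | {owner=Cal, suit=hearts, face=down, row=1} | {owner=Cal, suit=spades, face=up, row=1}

Match, No match, Match, No match

Checking candidate rules against both groups, what survives is: face is down.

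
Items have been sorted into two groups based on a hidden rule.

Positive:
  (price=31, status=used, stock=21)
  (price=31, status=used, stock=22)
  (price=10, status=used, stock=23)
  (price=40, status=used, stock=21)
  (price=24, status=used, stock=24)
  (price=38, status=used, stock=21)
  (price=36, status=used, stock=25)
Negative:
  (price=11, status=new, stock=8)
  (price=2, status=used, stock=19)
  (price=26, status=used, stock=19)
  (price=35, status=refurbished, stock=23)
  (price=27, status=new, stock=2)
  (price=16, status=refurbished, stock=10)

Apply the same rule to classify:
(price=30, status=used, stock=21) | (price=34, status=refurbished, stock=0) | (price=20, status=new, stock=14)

Positive, Negative, Negative

The distinguishing property — status is used AND stock ≥ 21 — holds for all the 'Positive' cases and none of the 'Negative' cases.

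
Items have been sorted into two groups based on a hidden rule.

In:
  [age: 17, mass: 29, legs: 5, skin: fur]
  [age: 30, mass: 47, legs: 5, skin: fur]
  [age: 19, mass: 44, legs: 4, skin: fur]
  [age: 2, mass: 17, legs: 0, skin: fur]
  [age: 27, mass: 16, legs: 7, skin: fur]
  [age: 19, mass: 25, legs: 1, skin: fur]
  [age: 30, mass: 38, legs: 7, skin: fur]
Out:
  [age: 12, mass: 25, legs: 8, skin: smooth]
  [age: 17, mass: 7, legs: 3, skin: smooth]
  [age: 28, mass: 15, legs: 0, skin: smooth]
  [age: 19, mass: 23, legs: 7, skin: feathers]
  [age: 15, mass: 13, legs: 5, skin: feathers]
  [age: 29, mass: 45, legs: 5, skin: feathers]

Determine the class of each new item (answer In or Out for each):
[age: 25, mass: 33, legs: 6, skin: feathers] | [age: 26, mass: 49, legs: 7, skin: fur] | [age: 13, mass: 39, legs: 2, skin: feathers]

A rule that fits every label: skin is fur — true of each 'In' example, false of each 'Out' one.
[age: 25, mass: 33, legs: 6, skin: feathers]: skin is feathers — lacks this property, so Out. [age: 26, mass: 49, legs: 7, skin: fur]: skin is fur — checks out, so In. [age: 13, mass: 39, legs: 2, skin: feathers]: skin is feathers — lacks this property, so Out.

Out, In, Out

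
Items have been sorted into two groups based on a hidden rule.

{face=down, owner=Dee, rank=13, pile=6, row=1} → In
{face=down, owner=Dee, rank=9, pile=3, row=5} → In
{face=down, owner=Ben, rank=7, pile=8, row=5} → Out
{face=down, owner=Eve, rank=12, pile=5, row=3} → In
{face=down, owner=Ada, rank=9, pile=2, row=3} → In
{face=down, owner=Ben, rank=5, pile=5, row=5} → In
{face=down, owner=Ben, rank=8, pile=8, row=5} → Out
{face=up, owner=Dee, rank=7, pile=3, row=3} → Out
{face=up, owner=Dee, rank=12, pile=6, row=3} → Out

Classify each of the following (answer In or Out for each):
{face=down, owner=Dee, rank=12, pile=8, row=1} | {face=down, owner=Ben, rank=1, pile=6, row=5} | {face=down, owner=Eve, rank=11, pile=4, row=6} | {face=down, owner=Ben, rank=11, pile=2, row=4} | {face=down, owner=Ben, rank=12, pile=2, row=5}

Out, In, In, In, In

'In' ⟺ face is down AND pile ≤ 6.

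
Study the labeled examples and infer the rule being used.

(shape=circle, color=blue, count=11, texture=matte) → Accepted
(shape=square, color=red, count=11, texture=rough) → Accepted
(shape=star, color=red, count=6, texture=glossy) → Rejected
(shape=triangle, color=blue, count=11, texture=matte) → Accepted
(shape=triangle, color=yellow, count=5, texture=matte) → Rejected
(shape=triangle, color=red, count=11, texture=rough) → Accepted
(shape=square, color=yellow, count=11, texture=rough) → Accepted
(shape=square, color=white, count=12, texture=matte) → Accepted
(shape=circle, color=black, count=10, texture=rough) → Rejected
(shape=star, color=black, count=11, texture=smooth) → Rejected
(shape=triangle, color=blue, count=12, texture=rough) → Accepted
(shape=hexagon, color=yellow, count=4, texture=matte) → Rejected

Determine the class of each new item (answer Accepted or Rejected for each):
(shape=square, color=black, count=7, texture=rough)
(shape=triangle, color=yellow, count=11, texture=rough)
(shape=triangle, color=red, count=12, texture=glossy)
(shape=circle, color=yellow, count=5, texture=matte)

One predicate separates the groups cleanly: shape is not star AND count ≥ 11.
(shape=square, color=black, count=7, texture=rough) — shape is square, count = 7, hence Rejected. (shape=triangle, color=yellow, count=11, texture=rough) — shape is triangle, count = 11, hence Accepted. (shape=triangle, color=red, count=12, texture=glossy) — shape is triangle, count = 12, hence Accepted. (shape=circle, color=yellow, count=5, texture=matte) — shape is circle, count = 5, hence Rejected.

Rejected, Accepted, Accepted, Rejected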